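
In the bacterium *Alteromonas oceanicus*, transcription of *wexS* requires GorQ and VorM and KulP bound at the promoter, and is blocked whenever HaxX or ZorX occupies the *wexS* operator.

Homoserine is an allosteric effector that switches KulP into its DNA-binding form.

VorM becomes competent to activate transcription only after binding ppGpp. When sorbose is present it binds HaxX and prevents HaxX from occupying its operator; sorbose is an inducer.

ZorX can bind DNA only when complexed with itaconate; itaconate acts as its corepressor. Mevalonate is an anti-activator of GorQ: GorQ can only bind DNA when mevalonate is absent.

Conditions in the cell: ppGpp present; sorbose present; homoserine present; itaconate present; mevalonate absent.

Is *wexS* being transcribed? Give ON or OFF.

OFF

Sorbose is present, so HaxX is inactive.
Mevalonate is absent, so GorQ is active.
Itaconate is present, so ZorX is active.
ppGpp is present, so VorM is active.
Homoserine is present, so KulP is active.
With repressor ZorX bound, *wexS* is not transcribed.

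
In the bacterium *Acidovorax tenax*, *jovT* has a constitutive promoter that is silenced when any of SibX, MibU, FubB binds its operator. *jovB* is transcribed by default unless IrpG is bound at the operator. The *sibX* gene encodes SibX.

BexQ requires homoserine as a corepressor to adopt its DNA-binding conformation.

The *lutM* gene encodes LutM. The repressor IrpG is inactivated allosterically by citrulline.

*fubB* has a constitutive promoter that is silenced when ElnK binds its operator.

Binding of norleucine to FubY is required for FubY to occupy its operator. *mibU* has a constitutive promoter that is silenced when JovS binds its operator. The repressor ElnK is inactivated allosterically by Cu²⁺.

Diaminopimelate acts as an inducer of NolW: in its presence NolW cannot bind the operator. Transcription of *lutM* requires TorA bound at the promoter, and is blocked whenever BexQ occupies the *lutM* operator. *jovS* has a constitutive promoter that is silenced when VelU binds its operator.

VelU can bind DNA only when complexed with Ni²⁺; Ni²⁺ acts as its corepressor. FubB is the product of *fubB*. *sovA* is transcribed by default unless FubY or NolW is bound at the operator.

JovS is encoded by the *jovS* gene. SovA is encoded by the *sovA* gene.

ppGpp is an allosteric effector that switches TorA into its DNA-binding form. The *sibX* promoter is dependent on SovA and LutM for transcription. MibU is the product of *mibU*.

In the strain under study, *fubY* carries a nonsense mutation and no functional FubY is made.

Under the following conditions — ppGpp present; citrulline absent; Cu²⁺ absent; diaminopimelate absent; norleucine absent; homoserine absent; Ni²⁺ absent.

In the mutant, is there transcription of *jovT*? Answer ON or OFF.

ON

FubY is non-functional in this strain, so it has no effect.
Diaminopimelate is absent, so NolW is active.
With repressor NolW bound, *sovA* is not transcribed.
So SovA is not produced.
ppGpp is present, so TorA is active.
Homoserine is absent, so BexQ is inactive.
No repressor is bound and TorA is active, so *lutM* is transcribed.
So LutM is produced and active.
Required activator SovA is absent, so *sibX* is not transcribed.
So SibX is not produced.
Ni²⁺ is absent, so VelU is inactive.
With no repressor bound, *jovS* is transcribed.
So JovS is produced and active.
With repressor JovS bound, *mibU* is not transcribed.
So MibU is not produced.
Cu²⁺ is absent, so ElnK is active.
With repressor ElnK bound, *fubB* is not transcribed.
So FubB is not produced.
With no repressor bound, *jovT* is transcribed.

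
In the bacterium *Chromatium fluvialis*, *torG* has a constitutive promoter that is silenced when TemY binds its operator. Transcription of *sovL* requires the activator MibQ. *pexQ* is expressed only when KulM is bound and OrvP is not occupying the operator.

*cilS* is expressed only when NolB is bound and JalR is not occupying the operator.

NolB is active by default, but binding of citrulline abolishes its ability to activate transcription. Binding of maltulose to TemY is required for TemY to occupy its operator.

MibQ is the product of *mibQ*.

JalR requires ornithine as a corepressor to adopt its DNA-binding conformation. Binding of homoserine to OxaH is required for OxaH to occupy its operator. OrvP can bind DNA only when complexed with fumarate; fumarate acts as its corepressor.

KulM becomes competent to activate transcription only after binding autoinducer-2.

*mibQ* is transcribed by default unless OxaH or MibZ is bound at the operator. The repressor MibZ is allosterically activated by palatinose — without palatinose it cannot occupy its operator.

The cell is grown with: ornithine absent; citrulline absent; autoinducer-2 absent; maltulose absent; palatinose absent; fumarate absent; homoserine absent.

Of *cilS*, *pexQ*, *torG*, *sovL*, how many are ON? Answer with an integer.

Ornithine is absent, so JalR is inactive.
Citrulline is absent, so NolB is active.
No repressor is bound and NolB is active, so *cilS* is transcribed.
→ *cilS* is ON.
Fumarate is absent, so OrvP is inactive.
Autoinducer-2 is absent, so KulM is inactive.
Required activator KulM is absent, so *pexQ* is not transcribed.
→ *pexQ* is OFF.
Maltulose is absent, so TemY is inactive.
With no repressor bound, *torG* is transcribed.
→ *torG* is ON.
Homoserine is absent, so OxaH is inactive.
Palatinose is absent, so MibZ is inactive.
With no repressor bound, *mibQ* is transcribed.
So MibQ is produced and active.
No repressor is bound and MibQ is active, so *sovL* is transcribed.
→ *sovL* is ON.
3 of the 4 genes are transcribed.

3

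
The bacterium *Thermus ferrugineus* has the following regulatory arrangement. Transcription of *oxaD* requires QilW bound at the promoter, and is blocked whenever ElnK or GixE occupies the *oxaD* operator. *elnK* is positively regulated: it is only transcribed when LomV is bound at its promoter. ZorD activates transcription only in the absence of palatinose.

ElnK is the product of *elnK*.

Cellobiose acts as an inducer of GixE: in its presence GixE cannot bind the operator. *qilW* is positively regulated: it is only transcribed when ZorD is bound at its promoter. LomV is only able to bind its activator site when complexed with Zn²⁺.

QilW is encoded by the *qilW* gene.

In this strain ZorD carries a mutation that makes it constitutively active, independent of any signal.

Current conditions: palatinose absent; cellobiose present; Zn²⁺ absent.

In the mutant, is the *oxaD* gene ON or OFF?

ZorD is constitutively active in this strain.
No repressor is bound and ZorD is active, so *qilW* is transcribed.
So QilW is produced and active.
Zn²⁺ is absent, so LomV is inactive.
Required activator LomV is absent, so *elnK* is not transcribed.
So ElnK is not produced.
Cellobiose is present, so GixE is inactive.
No repressor is bound and QilW is active, so *oxaD* is transcribed.

ON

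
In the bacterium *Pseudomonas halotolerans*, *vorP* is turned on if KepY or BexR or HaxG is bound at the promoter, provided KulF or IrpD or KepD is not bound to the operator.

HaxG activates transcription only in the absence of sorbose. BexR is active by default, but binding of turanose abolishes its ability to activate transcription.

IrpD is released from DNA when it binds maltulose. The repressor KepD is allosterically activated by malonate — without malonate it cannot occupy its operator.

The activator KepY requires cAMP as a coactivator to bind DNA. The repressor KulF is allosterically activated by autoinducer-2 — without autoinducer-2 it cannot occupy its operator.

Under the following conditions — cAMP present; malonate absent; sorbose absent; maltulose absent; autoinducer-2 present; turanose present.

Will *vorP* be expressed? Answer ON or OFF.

Autoinducer-2 is present, so KulF is active.
Maltulose is absent, so IrpD is active.
cAMP is present, so KepY is active.
Malonate is absent, so KepD is inactive.
Turanose is present, so BexR is inactive.
Sorbose is absent, so HaxG is active.
With repressor KulF bound, *vorP* is not transcribed.

OFF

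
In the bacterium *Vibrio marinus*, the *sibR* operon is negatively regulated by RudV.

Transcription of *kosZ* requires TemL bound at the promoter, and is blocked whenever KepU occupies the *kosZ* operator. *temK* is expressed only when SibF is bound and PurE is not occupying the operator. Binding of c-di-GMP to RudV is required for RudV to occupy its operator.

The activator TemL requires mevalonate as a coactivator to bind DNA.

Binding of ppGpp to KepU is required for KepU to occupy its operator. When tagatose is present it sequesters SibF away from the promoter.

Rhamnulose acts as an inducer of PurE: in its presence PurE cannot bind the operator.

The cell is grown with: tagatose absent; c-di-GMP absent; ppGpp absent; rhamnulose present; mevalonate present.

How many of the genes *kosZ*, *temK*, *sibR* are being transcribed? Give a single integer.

3

Mevalonate is present, so TemL is active.
ppGpp is absent, so KepU is inactive.
No repressor is bound and TemL is active, so *kosZ* is transcribed.
→ *kosZ* is ON.
Tagatose is absent, so SibF is active.
Rhamnulose is present, so PurE is inactive.
No repressor is bound and SibF is active, so *temK* is transcribed.
→ *temK* is ON.
c-di-GMP is absent, so RudV is inactive.
With no repressor bound, *sibR* is transcribed.
→ *sibR* is ON.
3 of the 3 genes are transcribed.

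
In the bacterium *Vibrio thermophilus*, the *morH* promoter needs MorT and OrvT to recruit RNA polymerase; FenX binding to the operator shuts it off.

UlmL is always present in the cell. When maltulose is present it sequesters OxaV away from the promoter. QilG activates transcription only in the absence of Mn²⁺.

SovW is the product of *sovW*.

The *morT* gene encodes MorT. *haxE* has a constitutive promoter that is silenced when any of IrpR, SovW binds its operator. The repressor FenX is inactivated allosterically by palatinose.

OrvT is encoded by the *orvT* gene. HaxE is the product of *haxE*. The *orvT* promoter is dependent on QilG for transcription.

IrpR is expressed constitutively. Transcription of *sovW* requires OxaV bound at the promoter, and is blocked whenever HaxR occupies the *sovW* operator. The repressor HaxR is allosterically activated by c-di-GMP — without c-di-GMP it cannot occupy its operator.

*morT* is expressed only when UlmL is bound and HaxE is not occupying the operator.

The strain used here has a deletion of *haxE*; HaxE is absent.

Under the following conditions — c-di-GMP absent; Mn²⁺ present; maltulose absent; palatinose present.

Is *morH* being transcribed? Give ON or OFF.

OFF

HaxE is non-functional in this strain, so it has no effect.
UlmL is produced constitutively and is active.
No repressor is bound and UlmL is active, so *morT* is transcribed.
So MorT is produced and active.
Mn²⁺ is present, so QilG is inactive.
Required activator QilG is absent, so *orvT* is not transcribed.
So OrvT is not produced.
Palatinose is present, so FenX is inactive.
Required activator OrvT is absent, so *morH* is not transcribed.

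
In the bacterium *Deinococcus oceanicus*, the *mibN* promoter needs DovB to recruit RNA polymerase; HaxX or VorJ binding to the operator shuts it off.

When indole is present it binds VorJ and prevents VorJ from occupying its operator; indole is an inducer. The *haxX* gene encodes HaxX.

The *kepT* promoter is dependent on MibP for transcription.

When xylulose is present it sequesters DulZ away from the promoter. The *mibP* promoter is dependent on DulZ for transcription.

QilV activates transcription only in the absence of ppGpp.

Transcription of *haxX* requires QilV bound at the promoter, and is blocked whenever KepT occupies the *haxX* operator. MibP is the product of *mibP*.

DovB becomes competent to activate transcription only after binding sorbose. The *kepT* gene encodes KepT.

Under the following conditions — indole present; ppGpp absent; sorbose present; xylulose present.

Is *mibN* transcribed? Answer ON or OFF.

ppGpp is absent, so QilV is active.
Xylulose is present, so DulZ is inactive.
Required activator DulZ is absent, so *mibP* is not transcribed.
So MibP is not produced.
Required activator MibP is absent, so *kepT* is not transcribed.
So KepT is not produced.
No repressor is bound and QilV is active, so *haxX* is transcribed.
So HaxX is produced and active.
Indole is present, so VorJ is inactive.
Sorbose is present, so DovB is active.
With repressor HaxX bound, *mibN* is not transcribed.

OFF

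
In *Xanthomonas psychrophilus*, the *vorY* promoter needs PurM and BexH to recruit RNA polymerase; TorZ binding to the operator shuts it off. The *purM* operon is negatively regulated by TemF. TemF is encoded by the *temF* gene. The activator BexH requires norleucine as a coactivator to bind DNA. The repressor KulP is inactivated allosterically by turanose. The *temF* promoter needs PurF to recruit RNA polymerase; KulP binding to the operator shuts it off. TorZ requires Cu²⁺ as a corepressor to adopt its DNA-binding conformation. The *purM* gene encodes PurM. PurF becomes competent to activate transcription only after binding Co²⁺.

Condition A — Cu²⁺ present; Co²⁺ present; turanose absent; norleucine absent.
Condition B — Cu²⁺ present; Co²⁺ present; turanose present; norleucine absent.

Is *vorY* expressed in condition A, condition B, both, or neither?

neither

Condition A:
Cu²⁺ is present, so TorZ is active.
Co²⁺ is present, so PurF is active.
Turanose is absent, so KulP is active.
With repressor KulP bound, *temF* is not transcribed.
So TemF is not produced.
With no repressor bound, *purM* is transcribed.
So PurM is produced and active.
Norleucine is absent, so BexH is inactive.
With repressor TorZ bound, *vorY* is not transcribed.
→ *vorY* is OFF in A.
Condition B:
Cu²⁺ is present, so TorZ is active.
Co²⁺ is present, so PurF is active.
Turanose is present, so KulP is inactive.
No repressor is bound and PurF is active, so *temF* is transcribed.
So TemF is produced and active.
With repressor TemF bound, *purM* is not transcribed.
So PurM is not produced.
Norleucine is absent, so BexH is inactive.
With repressor TorZ bound, *vorY* is not transcribed.
→ *vorY* is OFF in B.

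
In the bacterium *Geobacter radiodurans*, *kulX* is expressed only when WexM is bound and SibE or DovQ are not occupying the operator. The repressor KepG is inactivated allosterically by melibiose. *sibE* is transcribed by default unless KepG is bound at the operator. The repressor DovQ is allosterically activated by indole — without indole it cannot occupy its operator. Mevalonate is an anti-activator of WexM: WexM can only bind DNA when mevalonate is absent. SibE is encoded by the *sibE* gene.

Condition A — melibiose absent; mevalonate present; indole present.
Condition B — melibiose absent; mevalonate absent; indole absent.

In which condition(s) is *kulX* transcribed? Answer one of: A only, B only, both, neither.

Condition A:
Melibiose is absent, so KepG is active.
With repressor KepG bound, *sibE* is not transcribed.
So SibE is not produced.
Mevalonate is present, so WexM is inactive.
Indole is present, so DovQ is active.
With repressor DovQ bound, *kulX* is not transcribed.
→ *kulX* is OFF in A.
Condition B:
Melibiose is absent, so KepG is active.
With repressor KepG bound, *sibE* is not transcribed.
So SibE is not produced.
Mevalonate is absent, so WexM is active.
Indole is absent, so DovQ is inactive.
No repressor is bound and WexM is active, so *kulX* is transcribed.
→ *kulX* is ON in B.

B only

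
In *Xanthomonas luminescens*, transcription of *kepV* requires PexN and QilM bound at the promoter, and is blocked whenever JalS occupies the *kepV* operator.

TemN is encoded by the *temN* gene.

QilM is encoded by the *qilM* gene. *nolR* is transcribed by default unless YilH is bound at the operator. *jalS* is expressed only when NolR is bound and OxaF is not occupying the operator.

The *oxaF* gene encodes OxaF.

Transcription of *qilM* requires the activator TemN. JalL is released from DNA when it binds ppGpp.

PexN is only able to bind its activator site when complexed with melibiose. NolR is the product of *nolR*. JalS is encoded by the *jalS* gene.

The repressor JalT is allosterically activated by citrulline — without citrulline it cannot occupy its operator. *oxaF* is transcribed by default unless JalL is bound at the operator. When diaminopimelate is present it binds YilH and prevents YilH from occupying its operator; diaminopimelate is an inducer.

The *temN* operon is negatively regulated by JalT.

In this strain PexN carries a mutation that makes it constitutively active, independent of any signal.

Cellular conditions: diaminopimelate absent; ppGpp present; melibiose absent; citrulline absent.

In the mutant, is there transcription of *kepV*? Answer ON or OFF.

ON

Diaminopimelate is absent, so YilH is active.
With repressor YilH bound, *nolR* is not transcribed.
So NolR is not produced.
ppGpp is present, so JalL is inactive.
With no repressor bound, *oxaF* is transcribed.
So OxaF is produced and active.
With repressor OxaF bound, *jalS* is not transcribed.
So JalS is not produced.
PexN is constitutively active in this strain.
Citrulline is absent, so JalT is inactive.
With no repressor bound, *temN* is transcribed.
So TemN is produced and active.
No repressor is bound and TemN is active, so *qilM* is transcribed.
So QilM is produced and active.
No repressor is bound and PexN and QilM are active, so *kepV* is transcribed.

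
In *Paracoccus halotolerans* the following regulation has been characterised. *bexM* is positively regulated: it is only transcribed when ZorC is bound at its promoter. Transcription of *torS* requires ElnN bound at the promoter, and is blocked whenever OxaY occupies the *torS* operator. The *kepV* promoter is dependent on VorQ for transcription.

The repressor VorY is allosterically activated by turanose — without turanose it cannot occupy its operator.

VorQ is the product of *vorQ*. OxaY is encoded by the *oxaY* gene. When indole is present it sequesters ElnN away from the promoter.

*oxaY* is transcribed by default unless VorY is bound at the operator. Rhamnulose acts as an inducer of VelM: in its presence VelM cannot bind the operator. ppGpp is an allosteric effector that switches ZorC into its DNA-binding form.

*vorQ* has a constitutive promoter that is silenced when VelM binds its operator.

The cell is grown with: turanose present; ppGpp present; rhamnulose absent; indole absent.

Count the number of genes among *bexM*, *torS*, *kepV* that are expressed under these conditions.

2

ppGpp is present, so ZorC is active.
No repressor is bound and ZorC is active, so *bexM* is transcribed.
→ *bexM* is ON.
Turanose is present, so VorY is active.
With repressor VorY bound, *oxaY* is not transcribed.
So OxaY is not produced.
Indole is absent, so ElnN is active.
No repressor is bound and ElnN is active, so *torS* is transcribed.
→ *torS* is ON.
Rhamnulose is absent, so VelM is active.
With repressor VelM bound, *vorQ* is not transcribed.
So VorQ is not produced.
Required activator VorQ is absent, so *kepV* is not transcribed.
→ *kepV* is OFF.
2 of the 3 genes are transcribed.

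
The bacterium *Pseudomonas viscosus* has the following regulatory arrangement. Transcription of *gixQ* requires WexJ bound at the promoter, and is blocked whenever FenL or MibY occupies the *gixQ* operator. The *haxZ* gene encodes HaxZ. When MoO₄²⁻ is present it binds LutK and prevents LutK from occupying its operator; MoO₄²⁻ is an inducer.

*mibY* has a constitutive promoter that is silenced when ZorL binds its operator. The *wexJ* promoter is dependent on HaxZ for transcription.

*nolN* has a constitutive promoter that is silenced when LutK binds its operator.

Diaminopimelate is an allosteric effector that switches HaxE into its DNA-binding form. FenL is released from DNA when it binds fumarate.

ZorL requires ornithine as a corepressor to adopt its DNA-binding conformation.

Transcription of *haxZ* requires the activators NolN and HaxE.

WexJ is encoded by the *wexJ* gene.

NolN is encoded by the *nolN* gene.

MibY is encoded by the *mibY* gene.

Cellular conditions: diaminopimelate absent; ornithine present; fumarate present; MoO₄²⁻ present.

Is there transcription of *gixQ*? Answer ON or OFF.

OFF

MoO₄²⁻ is present, so LutK is inactive.
With no repressor bound, *nolN* is transcribed.
So NolN is produced and active.
Diaminopimelate is absent, so HaxE is inactive.
Required activator HaxE is absent, so *haxZ* is not transcribed.
So HaxZ is not produced.
Required activator HaxZ is absent, so *wexJ* is not transcribed.
So WexJ is not produced.
Fumarate is present, so FenL is inactive.
Ornithine is present, so ZorL is active.
With repressor ZorL bound, *mibY* is not transcribed.
So MibY is not produced.
Required activator WexJ is absent, so *gixQ* is not transcribed.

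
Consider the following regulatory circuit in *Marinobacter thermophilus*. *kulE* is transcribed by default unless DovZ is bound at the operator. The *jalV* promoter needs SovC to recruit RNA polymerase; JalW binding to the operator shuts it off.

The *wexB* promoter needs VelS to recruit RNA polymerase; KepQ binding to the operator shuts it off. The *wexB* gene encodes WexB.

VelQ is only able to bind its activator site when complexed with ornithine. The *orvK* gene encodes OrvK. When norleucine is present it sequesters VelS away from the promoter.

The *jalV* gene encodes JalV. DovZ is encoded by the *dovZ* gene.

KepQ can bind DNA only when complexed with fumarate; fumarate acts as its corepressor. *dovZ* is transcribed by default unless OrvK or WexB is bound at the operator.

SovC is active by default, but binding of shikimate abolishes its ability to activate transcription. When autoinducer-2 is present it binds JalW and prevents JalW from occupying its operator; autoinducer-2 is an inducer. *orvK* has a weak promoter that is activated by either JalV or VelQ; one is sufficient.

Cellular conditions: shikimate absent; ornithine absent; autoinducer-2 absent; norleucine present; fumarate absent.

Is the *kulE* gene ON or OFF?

OFF

Autoinducer-2 is absent, so JalW is active.
Shikimate is absent, so SovC is active.
With repressor JalW bound, *jalV* is not transcribed.
So JalV is not produced.
Ornithine is absent, so VelQ is inactive.
No activator is available at the *orvK* promoter, so *orvK* is not transcribed.
So OrvK is not produced.
Norleucine is present, so VelS is inactive.
Fumarate is absent, so KepQ is inactive.
Required activator VelS is absent, so *wexB* is not transcribed.
So WexB is not produced.
With no repressor bound, *dovZ* is transcribed.
So DovZ is produced and active.
With repressor DovZ bound, *kulE* is not transcribed.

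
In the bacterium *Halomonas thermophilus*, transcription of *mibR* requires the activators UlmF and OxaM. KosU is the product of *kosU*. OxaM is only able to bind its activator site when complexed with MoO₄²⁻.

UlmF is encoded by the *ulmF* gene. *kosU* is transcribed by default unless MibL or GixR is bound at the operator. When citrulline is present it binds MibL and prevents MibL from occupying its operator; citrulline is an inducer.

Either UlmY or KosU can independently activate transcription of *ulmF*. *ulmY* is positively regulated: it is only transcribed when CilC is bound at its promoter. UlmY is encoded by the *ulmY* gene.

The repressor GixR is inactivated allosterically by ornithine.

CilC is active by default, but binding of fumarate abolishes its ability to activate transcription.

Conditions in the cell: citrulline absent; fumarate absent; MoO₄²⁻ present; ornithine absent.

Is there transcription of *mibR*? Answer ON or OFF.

Fumarate is absent, so CilC is active.
No repressor is bound and CilC is active, so *ulmY* is transcribed.
So UlmY is produced and active.
Citrulline is absent, so MibL is active.
Ornithine is absent, so GixR is active.
With repressor MibL bound, *kosU* is not transcribed.
So KosU is not produced.
Activator UlmY is present, so *ulmF* is transcribed.
So UlmF is produced and active.
MoO₄²⁻ is present, so OxaM is active.
No repressor is bound and UlmF and OxaM are active, so *mibR* is transcribed.

ON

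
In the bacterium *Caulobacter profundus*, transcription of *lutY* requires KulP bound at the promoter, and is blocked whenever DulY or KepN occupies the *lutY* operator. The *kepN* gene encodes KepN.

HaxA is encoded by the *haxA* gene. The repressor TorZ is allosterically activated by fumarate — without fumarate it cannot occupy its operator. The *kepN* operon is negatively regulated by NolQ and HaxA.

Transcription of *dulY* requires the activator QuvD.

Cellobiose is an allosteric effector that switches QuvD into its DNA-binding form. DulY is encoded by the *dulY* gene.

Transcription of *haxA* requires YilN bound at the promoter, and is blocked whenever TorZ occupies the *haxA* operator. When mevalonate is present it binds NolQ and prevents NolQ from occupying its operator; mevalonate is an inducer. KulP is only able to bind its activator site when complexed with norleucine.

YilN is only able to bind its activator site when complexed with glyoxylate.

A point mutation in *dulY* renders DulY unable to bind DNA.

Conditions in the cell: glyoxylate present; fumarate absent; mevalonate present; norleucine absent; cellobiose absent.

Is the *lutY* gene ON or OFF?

DulY is non-functional in this strain, so it has no effect.
Norleucine is absent, so KulP is inactive.
Mevalonate is present, so NolQ is inactive.
Glyoxylate is present, so YilN is active.
Fumarate is absent, so TorZ is inactive.
No repressor is bound and YilN is active, so *haxA* is transcribed.
So HaxA is produced and active.
With repressor HaxA bound, *kepN* is not transcribed.
So KepN is not produced.
Required activator KulP is absent, so *lutY* is not transcribed.

OFF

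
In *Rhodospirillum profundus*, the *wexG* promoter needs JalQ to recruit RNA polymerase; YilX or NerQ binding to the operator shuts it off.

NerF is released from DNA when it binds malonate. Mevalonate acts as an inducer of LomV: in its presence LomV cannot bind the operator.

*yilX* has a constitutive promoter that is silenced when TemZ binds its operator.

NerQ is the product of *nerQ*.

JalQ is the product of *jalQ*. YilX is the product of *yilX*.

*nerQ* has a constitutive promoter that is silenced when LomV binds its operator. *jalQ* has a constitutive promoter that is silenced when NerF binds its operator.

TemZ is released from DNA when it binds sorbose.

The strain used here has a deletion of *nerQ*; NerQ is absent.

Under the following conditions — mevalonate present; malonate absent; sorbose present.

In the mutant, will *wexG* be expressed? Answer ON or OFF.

OFF

Sorbose is present, so TemZ is inactive.
With no repressor bound, *yilX* is transcribed.
So YilX is produced and active.
Malonate is absent, so NerF is active.
With repressor NerF bound, *jalQ* is not transcribed.
So JalQ is not produced.
NerQ is non-functional in this strain, so it has no effect.
With repressor YilX bound, *wexG* is not transcribed.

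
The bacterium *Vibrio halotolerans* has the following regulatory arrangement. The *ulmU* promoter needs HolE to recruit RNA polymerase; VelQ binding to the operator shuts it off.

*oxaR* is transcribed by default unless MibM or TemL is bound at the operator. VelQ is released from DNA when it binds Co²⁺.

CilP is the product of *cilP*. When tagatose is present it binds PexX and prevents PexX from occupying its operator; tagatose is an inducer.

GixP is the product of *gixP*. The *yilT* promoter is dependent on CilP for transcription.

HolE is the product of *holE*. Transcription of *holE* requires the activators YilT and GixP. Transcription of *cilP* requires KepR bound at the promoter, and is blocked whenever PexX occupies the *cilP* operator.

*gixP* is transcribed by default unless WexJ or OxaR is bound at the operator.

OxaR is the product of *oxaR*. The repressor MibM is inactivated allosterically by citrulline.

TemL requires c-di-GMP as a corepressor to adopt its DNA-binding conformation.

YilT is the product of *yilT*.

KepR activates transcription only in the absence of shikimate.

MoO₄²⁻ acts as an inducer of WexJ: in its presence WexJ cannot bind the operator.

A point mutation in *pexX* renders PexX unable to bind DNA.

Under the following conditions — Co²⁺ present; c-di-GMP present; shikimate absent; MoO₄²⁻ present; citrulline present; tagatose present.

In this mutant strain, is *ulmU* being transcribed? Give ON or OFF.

Co²⁺ is present, so VelQ is inactive.
PexX is non-functional in this strain, so it has no effect.
Shikimate is absent, so KepR is active.
No repressor is bound and KepR is active, so *cilP* is transcribed.
So CilP is produced and active.
No repressor is bound and CilP is active, so *yilT* is transcribed.
So YilT is produced and active.
MoO₄²⁻ is present, so WexJ is inactive.
Citrulline is present, so MibM is inactive.
c-di-GMP is present, so TemL is active.
With repressor TemL bound, *oxaR* is not transcribed.
So OxaR is not produced.
With no repressor bound, *gixP* is transcribed.
So GixP is produced and active.
No repressor is bound and YilT and GixP are active, so *holE* is transcribed.
So HolE is produced and active.
No repressor is bound and HolE is active, so *ulmU* is transcribed.

ON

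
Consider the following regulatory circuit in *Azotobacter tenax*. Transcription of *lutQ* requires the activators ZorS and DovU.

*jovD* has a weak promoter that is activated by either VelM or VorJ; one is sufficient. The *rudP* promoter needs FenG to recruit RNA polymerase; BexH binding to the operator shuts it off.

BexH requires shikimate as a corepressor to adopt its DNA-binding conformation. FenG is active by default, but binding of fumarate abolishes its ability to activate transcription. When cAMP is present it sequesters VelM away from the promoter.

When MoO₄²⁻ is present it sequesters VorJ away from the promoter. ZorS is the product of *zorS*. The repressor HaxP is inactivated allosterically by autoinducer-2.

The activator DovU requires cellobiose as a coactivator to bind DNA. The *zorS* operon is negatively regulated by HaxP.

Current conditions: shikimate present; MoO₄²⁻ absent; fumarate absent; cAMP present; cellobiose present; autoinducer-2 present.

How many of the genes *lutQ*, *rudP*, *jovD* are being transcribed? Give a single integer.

Autoinducer-2 is present, so HaxP is inactive.
With no repressor bound, *zorS* is transcribed.
So ZorS is produced and active.
Cellobiose is present, so DovU is active.
No repressor is bound and ZorS and DovU are active, so *lutQ* is transcribed.
→ *lutQ* is ON.
Shikimate is present, so BexH is active.
Fumarate is absent, so FenG is active.
With repressor BexH bound, *rudP* is not transcribed.
→ *rudP* is OFF.
cAMP is present, so VelM is inactive.
MoO₄²⁻ is absent, so VorJ is active.
Activator VorJ is present, so *jovD* is transcribed.
→ *jovD* is ON.
2 of the 3 genes are transcribed.

2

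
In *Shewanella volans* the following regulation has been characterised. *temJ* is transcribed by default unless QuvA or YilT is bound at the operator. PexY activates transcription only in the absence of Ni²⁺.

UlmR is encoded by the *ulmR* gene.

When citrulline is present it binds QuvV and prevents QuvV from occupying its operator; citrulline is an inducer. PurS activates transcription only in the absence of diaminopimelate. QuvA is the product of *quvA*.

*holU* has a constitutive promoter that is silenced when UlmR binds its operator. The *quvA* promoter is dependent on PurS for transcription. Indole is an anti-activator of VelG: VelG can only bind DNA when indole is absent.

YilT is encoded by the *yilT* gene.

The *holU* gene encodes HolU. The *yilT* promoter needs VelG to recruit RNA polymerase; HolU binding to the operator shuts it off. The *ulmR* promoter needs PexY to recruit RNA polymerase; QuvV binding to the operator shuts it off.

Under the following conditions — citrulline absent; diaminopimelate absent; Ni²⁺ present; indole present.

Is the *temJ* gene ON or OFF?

Diaminopimelate is absent, so PurS is active.
No repressor is bound and PurS is active, so *quvA* is transcribed.
So QuvA is produced and active.
Ni²⁺ is present, so PexY is inactive.
Citrulline is absent, so QuvV is active.
With repressor QuvV bound, *ulmR* is not transcribed.
So UlmR is not produced.
With no repressor bound, *holU* is transcribed.
So HolU is produced and active.
Indole is present, so VelG is inactive.
With repressor HolU bound, *yilT* is not transcribed.
So YilT is not produced.
With repressor QuvA bound, *temJ* is not transcribed.

OFF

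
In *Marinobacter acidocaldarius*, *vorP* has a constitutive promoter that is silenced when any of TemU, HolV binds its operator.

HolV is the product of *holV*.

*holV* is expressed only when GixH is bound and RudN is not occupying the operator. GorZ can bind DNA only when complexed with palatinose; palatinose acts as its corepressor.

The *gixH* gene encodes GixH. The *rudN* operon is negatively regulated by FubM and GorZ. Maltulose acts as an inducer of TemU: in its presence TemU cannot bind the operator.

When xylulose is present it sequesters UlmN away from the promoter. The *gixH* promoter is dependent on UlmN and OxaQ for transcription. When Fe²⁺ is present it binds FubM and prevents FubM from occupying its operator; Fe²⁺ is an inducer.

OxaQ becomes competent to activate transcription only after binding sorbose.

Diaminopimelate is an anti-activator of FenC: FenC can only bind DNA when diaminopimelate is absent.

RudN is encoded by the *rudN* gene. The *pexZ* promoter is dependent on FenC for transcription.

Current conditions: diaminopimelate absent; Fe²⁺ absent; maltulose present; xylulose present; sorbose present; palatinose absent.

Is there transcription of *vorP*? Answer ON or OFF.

ON

Maltulose is present, so TemU is inactive.
Xylulose is present, so UlmN is inactive.
Sorbose is present, so OxaQ is active.
Required activator UlmN is absent, so *gixH* is not transcribed.
So GixH is not produced.
Fe²⁺ is absent, so FubM is active.
Palatinose is absent, so GorZ is inactive.
With repressor FubM bound, *rudN* is not transcribed.
So RudN is not produced.
Required activator GixH is absent, so *holV* is not transcribed.
So HolV is not produced.
With no repressor bound, *vorP* is transcribed.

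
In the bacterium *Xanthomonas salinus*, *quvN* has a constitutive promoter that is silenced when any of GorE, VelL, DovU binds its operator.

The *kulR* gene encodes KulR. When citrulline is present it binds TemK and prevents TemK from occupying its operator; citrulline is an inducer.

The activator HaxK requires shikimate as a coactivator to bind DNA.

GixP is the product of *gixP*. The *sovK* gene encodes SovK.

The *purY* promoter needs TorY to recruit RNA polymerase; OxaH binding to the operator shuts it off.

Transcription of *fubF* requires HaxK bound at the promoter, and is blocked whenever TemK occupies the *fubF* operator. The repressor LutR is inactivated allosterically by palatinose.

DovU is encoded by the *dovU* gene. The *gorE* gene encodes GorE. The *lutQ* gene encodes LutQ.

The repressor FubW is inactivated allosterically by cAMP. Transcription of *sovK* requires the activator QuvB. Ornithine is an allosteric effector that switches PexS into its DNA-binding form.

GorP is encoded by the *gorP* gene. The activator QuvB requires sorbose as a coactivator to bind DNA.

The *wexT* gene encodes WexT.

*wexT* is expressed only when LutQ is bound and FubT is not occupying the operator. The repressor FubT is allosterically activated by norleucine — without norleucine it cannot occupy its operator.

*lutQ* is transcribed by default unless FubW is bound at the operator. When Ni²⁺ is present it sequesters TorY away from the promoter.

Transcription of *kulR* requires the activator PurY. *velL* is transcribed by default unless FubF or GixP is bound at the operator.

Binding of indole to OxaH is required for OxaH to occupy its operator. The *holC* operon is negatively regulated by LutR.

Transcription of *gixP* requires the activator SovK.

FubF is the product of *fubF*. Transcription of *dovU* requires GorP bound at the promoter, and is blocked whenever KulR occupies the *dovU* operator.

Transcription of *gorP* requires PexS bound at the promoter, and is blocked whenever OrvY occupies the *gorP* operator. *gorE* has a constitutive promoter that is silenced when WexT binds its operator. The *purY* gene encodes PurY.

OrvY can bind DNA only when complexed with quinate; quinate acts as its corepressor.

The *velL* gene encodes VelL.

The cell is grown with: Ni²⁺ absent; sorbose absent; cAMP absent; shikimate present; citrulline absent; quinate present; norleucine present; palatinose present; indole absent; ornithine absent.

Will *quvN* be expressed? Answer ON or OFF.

Norleucine is present, so FubT is active.
cAMP is absent, so FubW is active.
With repressor FubW bound, *lutQ* is not transcribed.
So LutQ is not produced.
With repressor FubT bound, *wexT* is not transcribed.
So WexT is not produced.
With no repressor bound, *gorE* is transcribed.
So GorE is produced and active.
Shikimate is present, so HaxK is active.
Citrulline is absent, so TemK is active.
With repressor TemK bound, *fubF* is not transcribed.
So FubF is not produced.
Sorbose is absent, so QuvB is inactive.
Required activator QuvB is absent, so *sovK* is not transcribed.
So SovK is not produced.
Required activator SovK is absent, so *gixP* is not transcribed.
So GixP is not produced.
With no repressor bound, *velL* is transcribed.
So VelL is produced and active.
Indole is absent, so OxaH is inactive.
Ni²⁺ is absent, so TorY is active.
No repressor is bound and TorY is active, so *purY* is transcribed.
So PurY is produced and active.
No repressor is bound and PurY is active, so *kulR* is transcribed.
So KulR is produced and active.
Ornithine is absent, so PexS is inactive.
Quinate is present, so OrvY is active.
With repressor OrvY bound, *gorP* is not transcribed.
So GorP is not produced.
With repressor KulR bound, *dovU* is not transcribed.
So DovU is not produced.
With repressor GorE bound, *quvN* is not transcribed.

OFF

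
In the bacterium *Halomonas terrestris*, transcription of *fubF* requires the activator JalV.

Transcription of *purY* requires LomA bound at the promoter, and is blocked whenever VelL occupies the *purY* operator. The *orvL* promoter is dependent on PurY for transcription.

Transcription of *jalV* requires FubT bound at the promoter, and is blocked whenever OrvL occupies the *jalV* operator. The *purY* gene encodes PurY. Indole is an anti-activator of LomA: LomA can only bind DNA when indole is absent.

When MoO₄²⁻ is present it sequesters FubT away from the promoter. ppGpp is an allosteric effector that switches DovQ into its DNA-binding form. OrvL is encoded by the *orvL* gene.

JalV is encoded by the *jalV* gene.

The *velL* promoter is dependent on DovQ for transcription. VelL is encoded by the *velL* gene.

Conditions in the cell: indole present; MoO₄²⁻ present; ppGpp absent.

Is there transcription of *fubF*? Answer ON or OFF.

OFF

ppGpp is absent, so DovQ is inactive.
Required activator DovQ is absent, so *velL* is not transcribed.
So VelL is not produced.
Indole is present, so LomA is inactive.
Required activator LomA is absent, so *purY* is not transcribed.
So PurY is not produced.
Required activator PurY is absent, so *orvL* is not transcribed.
So OrvL is not produced.
MoO₄²⁻ is present, so FubT is inactive.
Required activator FubT is absent, so *jalV* is not transcribed.
So JalV is not produced.
Required activator JalV is absent, so *fubF* is not transcribed.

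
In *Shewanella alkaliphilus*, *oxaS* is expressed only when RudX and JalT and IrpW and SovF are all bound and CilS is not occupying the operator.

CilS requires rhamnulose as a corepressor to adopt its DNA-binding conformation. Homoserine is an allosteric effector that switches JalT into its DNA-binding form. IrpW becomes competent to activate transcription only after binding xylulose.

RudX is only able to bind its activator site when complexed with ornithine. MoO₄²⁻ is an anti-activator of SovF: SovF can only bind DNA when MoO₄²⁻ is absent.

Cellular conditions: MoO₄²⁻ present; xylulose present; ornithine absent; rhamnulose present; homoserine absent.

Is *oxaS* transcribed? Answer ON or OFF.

OFF

Rhamnulose is present, so CilS is active.
Ornithine is absent, so RudX is inactive.
Homoserine is absent, so JalT is inactive.
Xylulose is present, so IrpW is active.
MoO₄²⁻ is present, so SovF is inactive.
With repressor CilS bound, *oxaS* is not transcribed.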